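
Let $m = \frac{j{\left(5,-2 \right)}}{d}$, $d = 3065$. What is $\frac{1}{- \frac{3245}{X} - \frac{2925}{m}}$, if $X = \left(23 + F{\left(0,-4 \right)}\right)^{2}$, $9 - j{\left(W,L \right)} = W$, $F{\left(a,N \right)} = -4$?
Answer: $- \frac{1444}{3236423105} \approx -4.4617 \cdot 10^{-7}$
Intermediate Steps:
$j{\left(W,L \right)} = 9 - W$
$X = 361$ ($X = \left(23 - 4\right)^{2} = 19^{2} = 361$)
$m = \frac{4}{3065}$ ($m = \frac{9 - 5}{3065} = \left(9 - 5\right) \frac{1}{3065} = 4 \cdot \frac{1}{3065} = \frac{4}{3065} \approx 0.0013051$)
$\frac{1}{- \frac{3245}{X} - \frac{2925}{m}} = \frac{1}{- \frac{3245}{361} - \frac{2925}{\frac{4}{3065}}} = \frac{1}{\left(-3245\right) \frac{1}{361} - \frac{8965125}{4}} = \frac{1}{- \frac{3245}{361} - \frac{8965125}{4}} = \frac{1}{- \frac{3236423105}{1444}} = - \frac{1444}{3236423105}$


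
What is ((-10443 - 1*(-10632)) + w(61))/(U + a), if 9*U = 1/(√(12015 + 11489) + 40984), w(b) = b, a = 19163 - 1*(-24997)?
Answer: 1502023407920694000/265317414791400069121 + 9000*√1469/265317414791400069121 ≈ 0.0056612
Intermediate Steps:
a = 44160 (a = 19163 + 24997 = 44160)
U = 1/(9*(40984 + 4*√1469)) (U = 1/(9*(√(12015 + 11489) + 40984)) = 1/(9*(√23504 + 40984)) = 1/(9*(4*√1469 + 40984)) = 1/(9*(40984 + 4*√1469)) ≈ 2.7010e-6)
((-10443 - 1*(-10632)) + w(61))/(U + a) = ((-10443 - 1*(-10632)) + 61)/((5123/1889622846 - √1469/3779245692) + 44160) = ((-10443 + 10632) + 61)/(83445744884483/1889622846 - √1469/3779245692) = (189 + 61)/(83445744884483/1889622846 - √1469/3779245692) = 250/(83445744884483/1889622846 - √1469/3779245692)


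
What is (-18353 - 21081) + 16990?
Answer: -22444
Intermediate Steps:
(-18353 - 21081) + 16990 = -39434 + 16990 = -22444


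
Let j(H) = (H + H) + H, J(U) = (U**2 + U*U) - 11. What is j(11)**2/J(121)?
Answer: 33/887 ≈ 0.037204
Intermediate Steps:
J(U) = -11 + 2*U**2 (J(U) = (U**2 + U**2) - 11 = 2*U**2 - 11 = -11 + 2*U**2)
j(H) = 3*H (j(H) = 2*H + H = 3*H)
j(11)**2/J(121) = (3*11)**2/(-11 + 2*121**2) = 33**2/(-11 + 2*14641) = 1089/(-11 + 29282) = 1089/29271 = 1089*(1/29271) = 33/887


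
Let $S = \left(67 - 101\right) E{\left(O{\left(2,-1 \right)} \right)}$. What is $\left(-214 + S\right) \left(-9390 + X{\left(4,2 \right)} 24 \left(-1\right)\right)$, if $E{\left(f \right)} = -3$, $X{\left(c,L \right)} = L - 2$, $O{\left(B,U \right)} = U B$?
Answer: $1051680$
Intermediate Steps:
$O{\left(B,U \right)} = B U$
$X{\left(c,L \right)} = -2 + L$
$S = 102$ ($S = \left(67 - 101\right) \left(-3\right) = \left(-34\right) \left(-3\right) = 102$)
$\left(-214 + S\right) \left(-9390 + X{\left(4,2 \right)} 24 \left(-1\right)\right) = \left(-214 + 102\right) \left(-9390 + \left(-2 + 2\right) 24 \left(-1\right)\right) = - 112 \left(-9390 + 0 \cdot 24 \left(-1\right)\right) = - 112 \left(-9390 + 0 \left(-1\right)\right) = - 112 \left(-9390 + 0\right) = \left(-112\right) \left(-9390\right) = 1051680$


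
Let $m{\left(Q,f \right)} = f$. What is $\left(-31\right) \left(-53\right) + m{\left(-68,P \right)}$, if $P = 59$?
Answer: $1702$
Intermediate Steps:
$\left(-31\right) \left(-53\right) + m{\left(-68,P \right)} = \left(-31\right) \left(-53\right) + 59 = 1643 + 59 = 1702$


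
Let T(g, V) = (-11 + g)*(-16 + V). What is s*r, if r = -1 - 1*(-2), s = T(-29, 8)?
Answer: 320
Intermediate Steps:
T(g, V) = (-16 + V)*(-11 + g)
s = 320 (s = 176 - 16*(-29) - 11*8 + 8*(-29) = 176 + 464 - 88 - 232 = 320)
r = 1 (r = -1 + 2 = 1)
s*r = 320*1 = 320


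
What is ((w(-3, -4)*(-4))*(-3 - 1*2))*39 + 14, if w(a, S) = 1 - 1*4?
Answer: -2326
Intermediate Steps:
w(a, S) = -3 (w(a, S) = 1 - 4 = -3)
((w(-3, -4)*(-4))*(-3 - 1*2))*39 + 14 = ((-3*(-4))*(-3 - 1*2))*39 + 14 = (12*(-3 - 2))*39 + 14 = (12*(-5))*39 + 14 = -60*39 + 14 = -2340 + 14 = -2326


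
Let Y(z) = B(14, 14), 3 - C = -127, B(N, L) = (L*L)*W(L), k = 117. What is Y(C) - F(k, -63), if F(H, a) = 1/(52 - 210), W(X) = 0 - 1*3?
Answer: -92903/158 ≈ -587.99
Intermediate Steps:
W(X) = -3 (W(X) = 0 - 3 = -3)
B(N, L) = -3*L² (B(N, L) = (L*L)*(-3) = L²*(-3) = -3*L²)
F(H, a) = -1/158 (F(H, a) = 1/(-158) = -1/158)
C = 130 (C = 3 - 1*(-127) = 3 + 127 = 130)
Y(z) = -588 (Y(z) = -3*14² = -3*196 = -588)
Y(C) - F(k, -63) = -588 - 1*(-1/158) = -588 + 1/158 = -92903/158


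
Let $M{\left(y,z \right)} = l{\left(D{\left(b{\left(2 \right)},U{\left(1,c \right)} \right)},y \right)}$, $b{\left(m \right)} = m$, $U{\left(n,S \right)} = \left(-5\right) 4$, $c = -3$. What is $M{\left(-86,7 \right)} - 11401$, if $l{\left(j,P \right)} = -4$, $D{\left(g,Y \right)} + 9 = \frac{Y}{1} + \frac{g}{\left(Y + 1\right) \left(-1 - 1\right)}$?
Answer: $-11405$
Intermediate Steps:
$U{\left(n,S \right)} = -20$
$D{\left(g,Y \right)} = -9 + Y + \frac{g}{-2 - 2 Y}$ ($D{\left(g,Y \right)} = -9 + \left(\frac{Y}{1} + \frac{g}{\left(Y + 1\right) \left(-1 - 1\right)}\right) = -9 + \left(Y 1 + \frac{g}{\left(1 + Y\right) \left(-2\right)}\right) = -9 + \left(Y + \frac{g}{-2 - 2 Y}\right) = -9 + Y + \frac{g}{-2 - 2 Y}$)
$M{\left(y,z \right)} = -4$
$M{\left(-86,7 \right)} - 11401 = -4 - 11401 = -11405$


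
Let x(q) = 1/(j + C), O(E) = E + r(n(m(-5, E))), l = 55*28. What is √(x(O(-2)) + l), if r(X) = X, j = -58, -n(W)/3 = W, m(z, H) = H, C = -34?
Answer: √3258617/46 ≈ 39.243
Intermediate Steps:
n(W) = -3*W
l = 1540
O(E) = -2*E (O(E) = E - 3*E = -2*E)
x(q) = -1/92 (x(q) = 1/(-58 - 34) = 1/(-92) = -1/92)
√(x(O(-2)) + l) = √(-1/92 + 1540) = √(141679/92) = √3258617/46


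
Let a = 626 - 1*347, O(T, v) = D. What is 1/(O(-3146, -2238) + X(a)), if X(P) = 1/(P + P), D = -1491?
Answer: -558/831977 ≈ -0.00067069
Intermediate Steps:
O(T, v) = -1491
a = 279 (a = 626 - 347 = 279)
X(P) = 1/(2*P)
1/(O(-3146, -2238) + X(a)) = 1/(-1491 + (½)/279) = 1/(-1491 + (½)*(1/279)) = 1/(-1491 + 1/558) = 1/(-831977/558) = -558/831977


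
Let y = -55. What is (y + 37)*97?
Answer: -1746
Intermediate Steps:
(y + 37)*97 = (-55 + 37)*97 = -18*97 = -1746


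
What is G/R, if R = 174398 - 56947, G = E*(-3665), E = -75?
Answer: 274875/117451 ≈ 2.3403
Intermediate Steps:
G = 274875 (G = -75*(-3665) = 274875)
R = 117451
G/R = 274875/117451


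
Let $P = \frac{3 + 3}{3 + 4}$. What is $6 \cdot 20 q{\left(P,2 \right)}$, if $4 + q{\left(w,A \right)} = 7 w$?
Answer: $240$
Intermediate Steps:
$P = \frac{6}{7} \approx 0.85714$
$q{\left(w,A \right)} = -4 + 7 w$
$6 \cdot 20 q{\left(P,2 \right)} = 6 \cdot 20 \left(-4 + 7 \cdot \frac{6}{7}\right) = 120 \left(-4 + 6\right) = 120 \cdot 2 = 240$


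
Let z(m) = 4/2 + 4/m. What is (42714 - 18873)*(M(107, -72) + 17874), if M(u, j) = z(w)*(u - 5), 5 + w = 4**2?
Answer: 4750700706/11 ≈ 4.3188e+8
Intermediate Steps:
w = 11 (w = -5 + 4**2 = -5 + 16 = 11)
z(m) = 2 + 4/m (z(m) = 4*(1/2) + 4/m = 2 + 4/m)
M(u, j) = -130/11 + 26*u/11 (M(u, j) = (2 + 4/11)*(u - 5) = (2 + 4*(1/11))*(-5 + u) = (2 + 4/11)*(-5 + u) = 26*(-5 + u)/11 = -130/11 + 26*u/11)
(42714 - 18873)*(M(107, -72) + 17874) = (42714 - 18873)*((-130/11 + (26/11)*107) + 17874) = 23841*((-130/11 + 2782/11) + 17874) = 23841*(2652/11 + 17874) = 23841*(199266/11) = 4750700706/11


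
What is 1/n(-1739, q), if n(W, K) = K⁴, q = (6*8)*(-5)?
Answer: 1/3317760000 ≈ 3.0141e-10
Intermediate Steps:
q = -240 (q = 48*(-5) = -240)
1/n(-1739, q) = 1/((-240)⁴) = 1/3317760000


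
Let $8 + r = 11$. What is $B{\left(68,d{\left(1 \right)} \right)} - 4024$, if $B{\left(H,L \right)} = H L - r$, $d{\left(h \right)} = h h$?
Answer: $-3959$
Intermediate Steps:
$r = 3$ ($r = -8 + 11 = 3$)
$d{\left(h \right)} = h^{2}$
$B{\left(H,L \right)} = -3 + H L$ ($B{\left(H,L \right)} = H L - 3 = -3 + H L$)
$B{\left(68,d{\left(1 \right)} \right)} - 4024 = \left(-3 + 68 \cdot 1^{2}\right) - 4024 = \left(-3 + 68 \cdot 1\right) - 4024 = \left(-3 + 68\right) - 4024 = 65 - 4024 = -3959$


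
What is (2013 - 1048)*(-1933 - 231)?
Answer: -2088260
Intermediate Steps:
(2013 - 1048)*(-1933 - 231) = 965*(-2164) = -2088260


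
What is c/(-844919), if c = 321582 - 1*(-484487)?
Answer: -806069/844919 ≈ -0.95402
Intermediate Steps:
c = 806069 (c = 321582 + 484487 = 806069)
c/(-844919) = 806069/(-844919) = 806069*(-1/844919) = -806069/844919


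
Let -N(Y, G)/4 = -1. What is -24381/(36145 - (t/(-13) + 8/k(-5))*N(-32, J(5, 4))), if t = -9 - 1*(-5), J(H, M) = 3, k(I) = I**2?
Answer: -7923825/11746309 ≈ -0.67458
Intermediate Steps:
t = -4 (t = -9 + 5 = -4)
N(Y, G) = 4 (N(Y, G) = -4*(-1) = 4)
-24381/(36145 - (t/(-13) + 8/k(-5))*N(-32, J(5, 4))) = -24381/(36145 - (-4/(-13) + 8/((-5)**2))*4) = -24381/(36145 - (-4*(-1/13) + 8/25)*4) = -24381/(36145 - (4/13 + 8*(1/25))*4) = -24381/(36145 - (4/13 + 8/25)*4) = -24381/(36145 - 204*4/325) = -24381/(36145 - 1*816/325) = -24381/(36145 - 816/325) = -24381/11746309/325 = -24381*325/11746309 = -7923825/11746309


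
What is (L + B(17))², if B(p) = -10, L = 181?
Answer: 29241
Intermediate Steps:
(L + B(17))² = (181 - 10)² = 171² = 29241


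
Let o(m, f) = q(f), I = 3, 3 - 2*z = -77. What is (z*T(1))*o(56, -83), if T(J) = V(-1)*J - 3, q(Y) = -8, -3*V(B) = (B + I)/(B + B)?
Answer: 2560/3 ≈ 853.33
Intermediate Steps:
z = 40 (z = 3/2 - ½*(-77) = 3/2 + 77/2 = 40)
V(B) = -(3 + B)/(6*B) (V(B) = -(B + 3)/(3*(B + B)) = -(3 + B)/(3*(2*B)) = -(3 + B)*1/(2*B)/3 = -(3 + B)/(6*B))
o(m, f) = -8
T(J) = -3 + J/3 (T(J) = ((⅙)*(-3 - 1*(-1))/(-1))*J - 3 = ((⅙)*(-1)*(-3 + 1))*J - 3 = ((⅙)*(-1)*(-2))*J - 3 = J/3 - 3 = -3 + J/3)
(z*T(1))*o(56, -83) = (40*(-3 + (⅓)*1))*(-8) = (40*(-3 + ⅓))*(-8) = (40*(-8/3))*(-8) = -320/3*(-8) = 2560/3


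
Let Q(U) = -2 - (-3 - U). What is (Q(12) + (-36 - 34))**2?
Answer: 3249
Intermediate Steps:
Q(U) = 1 + U (Q(U) = -2 + (3 + U) = 1 + U)
(Q(12) + (-36 - 34))**2 = ((1 + 12) + (-36 - 34))**2 = (13 - 70)**2 = (-57)**2 = 3249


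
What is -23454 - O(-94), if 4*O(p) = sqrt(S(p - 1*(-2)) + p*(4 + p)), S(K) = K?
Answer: -23454 - sqrt(523) ≈ -23477.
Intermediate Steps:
O(p) = sqrt(2 + p + p*(4 + p))/4 (O(p) = sqrt((p - 1*(-2)) + p*(4 + p))/4 = sqrt((p + 2) + p*(4 + p))/4 = sqrt((2 + p) + p*(4 + p))/4 = sqrt(2 + p + p*(4 + p))/4)
-23454 - O(-94) = -23454 - sqrt(2 + (-94)**2 + 5*(-94))/4 = -23454 - sqrt(2 + 8836 - 470)/4 = -23454 - sqrt(8368)/4 = -23454 - 4*sqrt(523)/4 = -23454 - sqrt(523)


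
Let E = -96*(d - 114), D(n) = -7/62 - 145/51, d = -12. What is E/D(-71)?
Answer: -38247552/9347 ≈ -4092.0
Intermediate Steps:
D(n) = -9347/3162 (D(n) = -7*1/62 - 145*1/51 = -7/62 - 145/51 = -9347/3162)
E = 12096 (E = -96*(-12 - 114) = -96*(-126) = 12096)
E/D(-71) = 12096/(-9347/3162) = 12096*(-3162/9347) = -38247552/9347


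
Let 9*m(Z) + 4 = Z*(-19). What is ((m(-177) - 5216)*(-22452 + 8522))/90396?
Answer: 303569525/406782 ≈ 746.27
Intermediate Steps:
m(Z) = -4/9 - 19*Z/9 (m(Z) = -4/9 + (Z*(-19))/9 = -4/9 + (-19*Z)/9 = -4/9 - 19*Z/9)
((m(-177) - 5216)*(-22452 + 8522))/90396 = (((-4/9 - 19/9*(-177)) - 5216)*(-22452 + 8522))/90396 = (((-4/9 + 1121/3) - 5216)*(-13930))*(1/90396) = ((3359/9 - 5216)*(-13930))*(1/90396) = -43585/9*(-13930)*(1/90396) = (607139050/9)*(1/90396) = 303569525/406782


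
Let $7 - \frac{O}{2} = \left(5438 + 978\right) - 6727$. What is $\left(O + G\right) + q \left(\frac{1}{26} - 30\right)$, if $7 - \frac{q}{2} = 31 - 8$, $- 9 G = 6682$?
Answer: $\frac{99722}{117} \approx 852.33$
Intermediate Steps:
$G = - \frac{6682}{9}$ ($G = \left(- \frac{1}{9}\right) 6682 = - \frac{6682}{9} \approx -742.44$)
$q = -32$ ($q = 14 - 2 \left(31 - 8\right) = 14 - 46 = -32$)
$O = 636$ ($O = 14 - 2 \left(\left(5438 + 978\right) - 6727\right) = 14 - 2 \left(6416 - 6727\right) = 14 - -622 = 14 + 622 = 636$)
$\left(O + G\right) + q \left(\frac{1}{26} - 30\right) = \left(636 - \frac{6682}{9}\right) - 32 \left(\frac{1}{26} - 30\right) = - \frac{958}{9} - 32 \left(\frac{1}{26} - 30\right) = - \frac{958}{9} - - \frac{12464}{13} = - \frac{958}{9} + \frac{12464}{13} = \frac{99722}{117}$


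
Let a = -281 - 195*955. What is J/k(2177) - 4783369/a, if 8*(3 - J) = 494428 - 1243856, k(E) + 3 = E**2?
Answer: 22687417231133/883912734956 ≈ 25.667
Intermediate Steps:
k(E) = -3 + E**2
a = -186506 (a = -281 - 186225 = -186506)
J = 187363/2 (J = 3 - (494428 - 1243856)/8 = 3 - 1/8*(-749428) = 3 + 187357/2 = 187363/2 ≈ 93682.)
J/k(2177) - 4783369/a = 187363/(2*(-3 + 2177**2)) - 4783369/(-186506) = 187363/(2*(-3 + 4739329)) - 4783369*(-1/186506) = (187363/2)/4739326 + 4783369/186506 = (187363/2)*(1/4739326) + 4783369/186506 = 187363/9478652 + 4783369/186506 = 22687417231133/883912734956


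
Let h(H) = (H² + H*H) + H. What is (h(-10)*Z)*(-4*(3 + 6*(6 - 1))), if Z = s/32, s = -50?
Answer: 78375/2 ≈ 39188.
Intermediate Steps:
h(H) = H + 2*H² (h(H) = (H² + H²) + H = 2*H² + H = H + 2*H²)
Z = -25/16 (Z = -50/32 = -50*1/32 = -25/16 ≈ -1.5625)
(h(-10)*Z)*(-4*(3 + 6*(6 - 1))) = (-10*(1 + 2*(-10))*(-25/16))*(-4*(3 + 6*(6 - 1))) = (-10*(1 - 20)*(-25/16))*(-4*(3 + 6*5)) = (-10*(-19)*(-25/16))*(-4*(3 + 30)) = (190*(-25/16))*(-4*33) = -2375/8*(-132) = 78375/2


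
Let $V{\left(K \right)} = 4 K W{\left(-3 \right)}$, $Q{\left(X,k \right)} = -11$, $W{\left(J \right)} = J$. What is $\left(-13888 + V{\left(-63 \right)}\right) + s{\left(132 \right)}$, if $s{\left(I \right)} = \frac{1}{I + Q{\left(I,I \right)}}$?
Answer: $- \frac{1588971}{121} \approx -13132.0$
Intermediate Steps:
$V{\left(K \right)} = - 12 K$ ($V{\left(K \right)} = 4 K \left(-3\right) = - 12 K$)
$s{\left(I \right)} = \frac{1}{-11 + I}$ ($s{\left(I \right)} = \frac{1}{I - 11} = \frac{1}{-11 + I}$)
$\left(-13888 + V{\left(-63 \right)}\right) + s{\left(132 \right)} = \left(-13888 - -756\right) + \frac{1}{-11 + 132} = \left(-13888 + 756\right) + \frac{1}{121} = -13132 + \frac{1}{121} = - \frac{1588971}{121}$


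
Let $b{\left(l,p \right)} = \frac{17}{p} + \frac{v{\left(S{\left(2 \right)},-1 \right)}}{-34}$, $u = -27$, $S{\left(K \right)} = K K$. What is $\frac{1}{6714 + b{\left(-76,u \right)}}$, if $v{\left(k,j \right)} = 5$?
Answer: $\frac{918}{6162739} \approx 0.00014896$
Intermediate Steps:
$S{\left(K \right)} = K^{2}$
$b{\left(l,p \right)} = - \frac{5}{34} + \frac{17}{p}$ ($b{\left(l,p \right)} = \frac{17}{p} + \frac{5}{-34} = \frac{17}{p} + 5 \left(- \frac{1}{34}\right) = \frac{17}{p} - \frac{5}{34} = - \frac{5}{34} + \frac{17}{p}$)
$\frac{1}{6714 + b{\left(-76,u \right)}} = \frac{1}{6714 + \left(- \frac{5}{34} + \frac{17}{-27}\right)} = \frac{1}{6714 + \left(- \frac{5}{34} + 17 \left(- \frac{1}{27}\right)\right)} = \frac{1}{6714 - \frac{713}{918}} = \frac{1}{\frac{6162739}{918}} = \frac{918}{6162739}$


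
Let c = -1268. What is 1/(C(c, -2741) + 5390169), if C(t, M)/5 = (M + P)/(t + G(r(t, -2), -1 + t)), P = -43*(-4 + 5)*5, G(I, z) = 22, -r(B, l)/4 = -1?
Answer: 623/3358082677 ≈ 1.8552e-7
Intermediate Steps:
r(B, l) = 4 (r(B, l) = -4*(-1) = 4)
P = -215 (P = -43*5 = -215)
C(t, M) = 5*(-215 + M)/(22 + t) (C(t, M) = 5*((M - 215)/(t + 22)) = 5*((-215 + M)/(22 + t)) = 5*(-215 + M)/(22 + t))
1/(C(c, -2741) + 5390169) = 1/(5*(-215 - 2741)/(22 - 1268) + 5390169) = 1/(5*(-2956)/(-1246) + 5390169) = 1/(5*(-1/1246)*(-2956) + 5390169) = 1/(7390/623 + 5390169) = 1/(3358082677/623) = 623/3358082677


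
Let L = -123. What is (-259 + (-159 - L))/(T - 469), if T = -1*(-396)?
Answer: 295/73 ≈ 4.0411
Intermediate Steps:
T = 396
(-259 + (-159 - L))/(T - 469) = (-259 + (-159 - 1*(-123)))/(396 - 469) = (-259 + (-159 + 123))/(-73) = (-259 - 36)*(-1/73) = -295*(-1/73) = 295/73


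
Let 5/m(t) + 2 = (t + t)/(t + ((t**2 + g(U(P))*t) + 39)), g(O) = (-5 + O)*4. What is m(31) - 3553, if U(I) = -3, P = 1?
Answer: -57043/16 ≈ -3565.2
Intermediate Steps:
g(O) = -20 + 4*O
m(t) = 5/(-2 + 2*t/(39 + t**2 - 31*t)) (m(t) = 5/(-2 + (t + t)/(t + ((t**2 + (-20 + 4*(-3))*t) + 39))) = 5/(-2 + (2*t)/(t + ((t**2 + (-20 - 12)*t) + 39))) = 5/(-2 + (2*t)/(t + ((t**2 - 32*t) + 39))) = 5/(-2 + (2*t)/(t + (39 + t**2 - 32*t))) = 5/(-2 + (2*t)/(39 + t**2 - 31*t)) = 5/(-2 + 2*t/(39 + t**2 - 31*t)))
m(31) - 3553 = 5*(-39 - 1*31**2 + 31*31)/(2*(39 + 31**2 - 32*31)) - 3553 = 5*(-39 - 1*961 + 961)/(2*(39 + 961 - 992)) - 3553 = (5/2)*(-39 - 961 + 961)/8 - 3553 = (5/2)*(1/8)*(-39) - 3553 = -195/16 - 3553 = -57043/16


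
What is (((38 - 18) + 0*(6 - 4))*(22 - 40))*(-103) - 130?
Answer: 36950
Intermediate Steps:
(((38 - 18) + 0*(6 - 4))*(22 - 40))*(-103) - 130 = ((20 + 0*2)*(-18))*(-103) - 130 = ((20 + 0)*(-18))*(-103) - 130 = (20*(-18))*(-103) - 130 = -360*(-103) - 130 = 37080 - 130 = 36950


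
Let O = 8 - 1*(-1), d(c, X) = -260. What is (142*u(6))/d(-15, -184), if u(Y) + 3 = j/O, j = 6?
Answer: 497/390 ≈ 1.2744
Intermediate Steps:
O = 9 (O = 8 + 1 = 9)
u(Y) = -7/3 (u(Y) = -3 + 6/9 = -3 + 6*(1/9) = -3 + 2/3 = -7/3)
(142*u(6))/d(-15, -184) = (142*(-7/3))/(-260) = -994/3*(-1/260) = 497/390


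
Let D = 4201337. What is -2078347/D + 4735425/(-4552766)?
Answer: -29357343821027/19127704248142 ≈ -1.5348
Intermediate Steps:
-2078347/D + 4735425/(-4552766) = -2078347/4201337 + 4735425/(-4552766) = -2078347*1/4201337 + 4735425*(-1/4552766) = -2078347/4201337 - 4735425/4552766 = -29357343821027/19127704248142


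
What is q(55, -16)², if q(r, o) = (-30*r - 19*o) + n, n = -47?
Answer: 1940449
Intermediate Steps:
q(r, o) = -47 - 30*r - 19*o (q(r, o) = (-30*r - 19*o) - 47 = -47 - 30*r - 19*o)
q(55, -16)² = (-47 - 30*55 - 19*(-16))² = (-47 - 1650 + 304)² = (-1393)² = 1940449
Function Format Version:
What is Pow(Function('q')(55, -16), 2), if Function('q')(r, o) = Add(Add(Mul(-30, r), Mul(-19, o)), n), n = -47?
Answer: 1940449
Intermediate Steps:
Function('q')(r, o) = Add(-47, Mul(-30, r), Mul(-19, o)) (Function('q')(r, o) = Add(Add(Mul(-30, r), Mul(-19, o)), -47) = Add(-47, Mul(-30, r), Mul(-19, o)))
Pow(Function('q')(55, -16), 2) = Pow(Add(-47, Mul(-30, 55), Mul(-19, -16)), 2) = Pow(Add(-47, -1650, 304), 2) = Pow(-1393, 2) = 1940449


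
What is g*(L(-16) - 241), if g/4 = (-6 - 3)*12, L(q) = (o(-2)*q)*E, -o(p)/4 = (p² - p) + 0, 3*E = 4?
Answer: -117072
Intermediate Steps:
E = 4/3 (E = (⅓)*4 = 4/3 ≈ 1.3333)
o(p) = -4*p² + 4*p (o(p) = -4*((p² - p) + 0) = -4*(p² - p) = -4*p² + 4*p)
L(q) = -32*q (L(q) = ((4*(-2)*(1 - 1*(-2)))*q)*(4/3) = ((4*(-2)*(1 + 2))*q)*(4/3) = ((4*(-2)*3)*q)*(4/3) = -24*q*(4/3) = -32*q)
g = -432 (g = 4*((-6 - 3)*12) = 4*(-9*12) = 4*(-108) = -432)
g*(L(-16) - 241) = -432*(-32*(-16) - 241) = -432*(512 - 241) = -432*271 = -117072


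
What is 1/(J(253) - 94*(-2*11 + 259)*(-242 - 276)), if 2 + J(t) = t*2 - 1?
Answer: 1/11540507 ≈ 8.6651e-8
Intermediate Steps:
J(t) = -3 + 2*t (J(t) = -2 + (t*2 - 1) = -2 + (2*t - 1) = -2 + (-1 + 2*t) = -3 + 2*t)
1/(J(253) - 94*(-2*11 + 259)*(-242 - 276)) = 1/((-3 + 2*253) - 94*(-2*11 + 259)*(-242 - 276)) = 1/((-3 + 506) - 94*(-22 + 259)*(-518)) = 1/(503 - 22278*(-518)) = 1/(503 - 94*(-122766)) = 1/(503 + 11540004) = 1/11540507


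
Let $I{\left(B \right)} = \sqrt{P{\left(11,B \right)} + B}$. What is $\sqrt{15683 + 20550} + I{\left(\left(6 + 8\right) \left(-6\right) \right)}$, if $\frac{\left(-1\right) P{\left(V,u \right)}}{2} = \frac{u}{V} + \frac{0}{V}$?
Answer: $\sqrt{36233} + \frac{6 i \sqrt{231}}{11} \approx 190.35 + 8.2902 i$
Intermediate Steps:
$P{\left(V,u \right)} = - \frac{2 u}{V}$ ($P{\left(V,u \right)} = - 2 \left(\frac{u}{V} + \frac{0}{V}\right) = - 2 \left(\frac{u}{V} + 0\right) = - 2 \frac{u}{V} = - \frac{2 u}{V}$)
$I{\left(B \right)} = \frac{3 \sqrt{11} \sqrt{B}}{11}$ ($I{\left(B \right)} = \sqrt{- \frac{2 B}{11} + B} = \sqrt{\frac{9 B}{11}} = \frac{3 \sqrt{11} \sqrt{B}}{11}$)
$\sqrt{15683 + 20550} + I{\left(\left(6 + 8\right) \left(-6\right) \right)} = \sqrt{15683 + 20550} + \frac{3 \sqrt{11} \sqrt{\left(6 + 8\right) \left(-6\right)}}{11} = \sqrt{36233} + \frac{3 \sqrt{11} \sqrt{14 \left(-6\right)}}{11} = \sqrt{36233} + \frac{3 \sqrt{11} \sqrt{-84}}{11} = \sqrt{36233} + \frac{3 \sqrt{11} \cdot 2 i \sqrt{21}}{11} = \sqrt{36233} + \frac{6 i \sqrt{231}}{11}$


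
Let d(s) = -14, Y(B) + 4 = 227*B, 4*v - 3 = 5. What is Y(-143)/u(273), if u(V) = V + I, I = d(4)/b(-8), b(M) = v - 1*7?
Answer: -162325/1379 ≈ -117.71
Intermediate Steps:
v = 2 (v = ¾ + (¼)*5 = ¾ + 5/4 = 2)
Y(B) = -4 + 227*B
b(M) = -5 (b(M) = 2 - 1*7 = 2 - 7 = -5)
I = 14/5 (I = -14/(-5) = -14*(-⅕) = 14/5 ≈ 2.8000)
u(V) = 14/5 + V (u(V) = V + 14/5 = 14/5 + V)
Y(-143)/u(273) = (-4 + 227*(-143))/(14/5 + 273) = (-4 - 32461)/(1379/5) = -32465*5/1379 = -162325/1379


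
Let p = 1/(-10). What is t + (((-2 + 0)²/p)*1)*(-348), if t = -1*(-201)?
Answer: 14121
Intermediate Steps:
p = -⅒ ≈ -0.10000
t = 201
t + (((-2 + 0)²/p)*1)*(-348) = 201 + (((-2 + 0)²/(-⅒))*1)*(-348) = 201 + (((-2)²*(-10))*1)*(-348) = 201 + ((4*(-10))*1)*(-348) = 201 - 40*1*(-348) = 201 - 40*(-348) = 201 + 13920 = 14121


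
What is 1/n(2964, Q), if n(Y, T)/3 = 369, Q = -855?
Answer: 1/1107 ≈ 0.00090334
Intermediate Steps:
n(Y, T) = 1107 (n(Y, T) = 3*369 = 1107)
1/n(2964, Q) = 1/1107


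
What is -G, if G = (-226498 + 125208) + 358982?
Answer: -257692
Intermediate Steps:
G = 257692 (G = -101290 + 358982 = 257692)
-G = -1*257692 = -257692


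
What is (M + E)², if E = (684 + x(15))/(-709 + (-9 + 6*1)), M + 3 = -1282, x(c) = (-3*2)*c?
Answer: 209541471049/126736 ≈ 1.6534e+6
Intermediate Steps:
x(c) = -6*c
M = -1285 (M = -3 - 1282 = -1285)
E = -297/356 (E = (684 - 6*15)/(-709 + (-9 + 6*1)) = (684 - 90)/(-709 + (-9 + 6)) = 594/(-709 - 3) = 594/(-712) = 594*(-1/712) = -297/356 ≈ -0.83427)
(M + E)² = (-1285 - 297/356)² = (-457757/356)² = 209541471049/126736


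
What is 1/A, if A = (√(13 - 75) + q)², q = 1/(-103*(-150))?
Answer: 238702500/(1 + 15450*I*√62)² ≈ -0.016129 - 2.6516e-7*I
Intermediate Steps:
q = 1/15450 (q = -1/103*(-1/150) = 1/15450 ≈ 6.4725e-5)
A = (1/15450 + I*√62)² (A = (√(13 - 75) + 1/15450)² = (√(-62) + 1/15450)² = (I*√62 + 1/15450)² = (1/15450 + I*√62)² ≈ -62.0 + 0.001*I)
1/A = 1/(-14799554999/238702500 + I*√62/7725)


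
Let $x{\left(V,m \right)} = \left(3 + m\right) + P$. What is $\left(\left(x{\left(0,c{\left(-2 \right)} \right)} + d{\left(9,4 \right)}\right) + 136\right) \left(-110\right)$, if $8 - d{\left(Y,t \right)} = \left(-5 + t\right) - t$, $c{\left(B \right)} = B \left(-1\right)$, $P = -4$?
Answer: $-16500$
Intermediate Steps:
$c{\left(B \right)} = - B$
$x{\left(V,m \right)} = -1 + m$ ($x{\left(V,m \right)} = \left(3 + m\right) - 4 = -1 + m$)
$d{\left(Y,t \right)} = 13$ ($d{\left(Y,t \right)} = 8 - \left(\left(-5 + t\right) - t\right) = 8 - -5 = 8 + 5 = 13$)
$\left(\left(x{\left(0,c{\left(-2 \right)} \right)} + d{\left(9,4 \right)}\right) + 136\right) \left(-110\right) = \left(\left(\left(-1 - -2\right) + 13\right) + 136\right) \left(-110\right) = \left(\left(\left(-1 + 2\right) + 13\right) + 136\right) \left(-110\right) = \left(\left(1 + 13\right) + 136\right) \left(-110\right) = \left(14 + 136\right) \left(-110\right) = 150 \left(-110\right) = -16500$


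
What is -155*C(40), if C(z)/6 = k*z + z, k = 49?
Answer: -1860000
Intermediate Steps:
C(z) = 300*z (C(z) = 6*(49*z + z) = 6*(50*z) = 300*z)
-155*C(40) = -46500*40 = -155*12000 = -1860000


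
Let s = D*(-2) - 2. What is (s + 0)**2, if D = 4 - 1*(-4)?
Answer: 324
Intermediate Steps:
D = 8 (D = 4 + 4 = 8)
s = -18 (s = 8*(-2) - 2 = -16 - 2 = -18)
(s + 0)**2 = (-18 + 0)**2 = (-18)**2 = 324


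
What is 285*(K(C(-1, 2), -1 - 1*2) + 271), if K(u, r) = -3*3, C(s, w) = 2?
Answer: 74670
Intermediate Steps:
K(u, r) = -9
285*(K(C(-1, 2), -1 - 1*2) + 271) = 285*(-9 + 271) = 285*262 = 74670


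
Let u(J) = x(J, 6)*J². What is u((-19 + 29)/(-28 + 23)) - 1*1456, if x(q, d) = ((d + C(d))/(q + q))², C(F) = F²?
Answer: -1015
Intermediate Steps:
x(q, d) = (d + d²)²/(4*q²) (x(q, d) = ((d + d²)/(q + q))² = ((d + d²)/((2*q)))² = ((d + d²)*(1/(2*q)))² = ((d + d²)/(2*q))² = (d + d²)²/(4*q²))
u(J) = 441 (u(J) = ((¼)*6²*(1 + 6)²/J²)*J² = ((¼)*36*7²/J²)*J² = ((¼)*36*49/J²)*J² = (441/J²)*J² = 441)
u((-19 + 29)/(-28 + 23)) - 1*1456 = 441 - 1*1456 = 441 - 1456 = -1015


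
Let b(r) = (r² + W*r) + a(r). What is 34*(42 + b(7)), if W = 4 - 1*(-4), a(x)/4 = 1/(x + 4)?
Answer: 55114/11 ≈ 5010.4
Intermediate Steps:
a(x) = 4/(4 + x) (a(x) = 4/(x + 4) = 4/(4 + x))
W = 8 (W = 4 + 4 = 8)
b(r) = r² + 4/(4 + r) + 8*r (b(r) = (r² + 8*r) + 4/(4 + r) = r² + 4/(4 + r) + 8*r)
34*(42 + b(7)) = 34*(42 + (4 + 7*(4 + 7)*(8 + 7))/(4 + 7)) = 34*(42 + (4 + 7*11*15)/11) = 34*(42 + (4 + 1155)/11) = 34*(42 + (1/11)*1159) = 34*(42 + 1159/11) = 34*(1621/11) = 55114/11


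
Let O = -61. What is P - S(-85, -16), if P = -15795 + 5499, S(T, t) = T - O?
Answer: -10272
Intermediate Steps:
S(T, t) = 61 + T (S(T, t) = T - 1*(-61) = T + 61 = 61 + T)
P = -10296
P - S(-85, -16) = -10296 - (61 - 85) = -10296 - 1*(-24) = -10296 + 24 = -10272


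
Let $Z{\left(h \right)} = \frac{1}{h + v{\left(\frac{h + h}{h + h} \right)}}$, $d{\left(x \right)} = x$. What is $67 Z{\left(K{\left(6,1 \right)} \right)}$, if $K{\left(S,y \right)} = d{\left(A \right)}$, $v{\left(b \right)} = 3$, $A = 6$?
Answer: $\frac{67}{9} \approx 7.4444$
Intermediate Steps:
$K{\left(S,y \right)} = 6$
$Z{\left(h \right)} = \frac{1}{3 + h}$ ($Z{\left(h \right)} = \frac{1}{h + 3} = \frac{1}{3 + h}$)
$67 Z{\left(K{\left(6,1 \right)} \right)} = \frac{67}{3 + 6} = \frac{67}{9}$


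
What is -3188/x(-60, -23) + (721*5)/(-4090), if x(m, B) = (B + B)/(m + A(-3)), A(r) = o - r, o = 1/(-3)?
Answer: -224319173/56442 ≈ -3974.3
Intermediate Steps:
o = -⅓ ≈ -0.33333
A(r) = -⅓ - r
x(m, B) = 2*B/(8/3 + m) (x(m, B) = (B + B)/(m + (-⅓ - 1*(-3))) = (2*B)/(m + (-⅓ + 3)) = (2*B)/(m + 8/3) = (2*B)/(8/3 + m) = 2*B/(8/3 + m))
-3188/x(-60, -23) + (721*5)/(-4090) = -3188/(6*(-23)/(8 + 3*(-60))) + (721*5)/(-4090) = -3188/(6*(-23)/(8 - 180)) + 3605*(-1/4090) = -3188/(6*(-23)/(-172)) - 721/818 = -3188/(6*(-23)*(-1/172)) - 721/818 = -3188/69/86 - 721/818 = -3188*86/69 - 721/818 = -274168/69 - 721/818 = -224319173/56442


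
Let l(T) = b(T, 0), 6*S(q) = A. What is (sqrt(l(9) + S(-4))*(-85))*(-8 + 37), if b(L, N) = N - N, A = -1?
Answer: -2465*I*sqrt(6)/6 ≈ -1006.3*I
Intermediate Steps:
S(q) = -1/6 (S(q) = (1/6)*(-1) = -1/6)
b(L, N) = 0
l(T) = 0
(sqrt(l(9) + S(-4))*(-85))*(-8 + 37) = (sqrt(0 - 1/6)*(-85))*(-8 + 37) = (sqrt(-1/6)*(-85))*29 = ((I*sqrt(6)/6)*(-85))*29 = -85*I*sqrt(6)/6*29 = -2465*I*sqrt(6)/6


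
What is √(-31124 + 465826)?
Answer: √434702 ≈ 659.32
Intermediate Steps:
√(-31124 + 465826) = √434702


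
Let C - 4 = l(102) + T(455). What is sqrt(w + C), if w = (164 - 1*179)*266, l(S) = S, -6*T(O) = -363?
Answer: I*sqrt(15294)/2 ≈ 61.834*I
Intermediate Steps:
T(O) = 121/2 (T(O) = -1/6*(-363) = 121/2)
w = -3990 (w = (164 - 179)*266 = -15*266 = -3990)
C = 333/2 (C = 4 + (102 + 121/2) = 4 + 325/2 = 333/2 ≈ 166.50)
sqrt(w + C) = sqrt(-3990 + 333/2) = sqrt(-7647/2) = I*sqrt(15294)/2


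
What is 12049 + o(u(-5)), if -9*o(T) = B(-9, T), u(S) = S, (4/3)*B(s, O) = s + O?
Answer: 72301/6 ≈ 12050.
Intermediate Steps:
B(s, O) = 3*O/4 + 3*s/4 (B(s, O) = 3*(s + O)/4 = 3*(O + s)/4 = 3*O/4 + 3*s/4)
o(T) = ¾ - T/12 (o(T) = -(3*T/4 + (¾)*(-9))/9 = -(3*T/4 - 27/4)/9 = -(-27/4 + 3*T/4)/9 = ¾ - T/12)
12049 + o(u(-5)) = 12049 + (¾ - 1/12*(-5)) = 12049 + (¾ + 5/12) = 12049 + 7/6 = 72301/6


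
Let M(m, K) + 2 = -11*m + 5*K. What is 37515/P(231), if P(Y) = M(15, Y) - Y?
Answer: 37515/757 ≈ 49.557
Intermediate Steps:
M(m, K) = -2 - 11*m + 5*K (M(m, K) = -2 + (-11*m + 5*K) = -2 - 11*m + 5*K)
P(Y) = -167 + 4*Y (P(Y) = (-2 - 11*15 + 5*Y) - Y = (-2 - 165 + 5*Y) - Y = (-167 + 5*Y) - Y = -167 + 4*Y)
37515/P(231) = 37515/(-167 + 4*231) = 37515/(-167 + 924) = 37515/757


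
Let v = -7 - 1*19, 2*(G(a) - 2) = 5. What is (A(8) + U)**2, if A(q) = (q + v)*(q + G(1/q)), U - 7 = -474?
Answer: 478864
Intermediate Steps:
G(a) = 9/2 (G(a) = 2 + (1/2)*5 = 2 + 5/2 = 9/2)
U = -467 (U = 7 - 474 = -467)
v = -26 (v = -7 - 19 = -26)
A(q) = (-26 + q)*(9/2 + q) (A(q) = (q - 26)*(q + 9/2) = (-26 + q)*(9/2 + q))
(A(8) + U)**2 = ((-117 + 8**2 - 43/2*8) - 467)**2 = ((-117 + 64 - 172) - 467)**2 = (-225 - 467)**2 = (-692)**2 = 478864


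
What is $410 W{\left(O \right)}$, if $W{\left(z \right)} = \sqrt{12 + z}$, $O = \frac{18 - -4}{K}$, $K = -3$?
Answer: $\frac{410 \sqrt{42}}{3} \approx 885.7$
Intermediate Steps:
$O = - \frac{22}{3}$ ($O = \frac{18 - -4}{-3} = \left(18 + 4\right) \left(- \frac{1}{3}\right) = 22 \left(- \frac{1}{3}\right) = - \frac{22}{3} \approx -7.3333$)
$410 W{\left(O \right)} = 410 \sqrt{12 - \frac{22}{3}} = 410 \sqrt{\frac{14}{3}} = 410 \frac{\sqrt{42}}{3} = \frac{410 \sqrt{42}}{3}$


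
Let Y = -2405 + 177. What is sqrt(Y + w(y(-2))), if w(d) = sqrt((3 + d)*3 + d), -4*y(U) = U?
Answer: sqrt(-2228 + sqrt(11)) ≈ 47.167*I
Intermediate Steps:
y(U) = -U/4
w(d) = sqrt(9 + 4*d) (w(d) = sqrt((9 + 3*d) + d) = sqrt(9 + 4*d))
Y = -2228
sqrt(Y + w(y(-2))) = sqrt(-2228 + sqrt(9 + 4*(-1/4*(-2)))) = sqrt(-2228 + sqrt(9 + 4*(1/2))) = sqrt(-2228 + sqrt(9 + 2)) = sqrt(-2228 + sqrt(11))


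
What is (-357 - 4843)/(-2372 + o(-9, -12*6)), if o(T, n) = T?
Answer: 5200/2381 ≈ 2.1840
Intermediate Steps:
(-357 - 4843)/(-2372 + o(-9, -12*6)) = (-357 - 4843)/(-2372 - 9) = -5200/(-2381) = -5200*(-1/2381) = 5200/2381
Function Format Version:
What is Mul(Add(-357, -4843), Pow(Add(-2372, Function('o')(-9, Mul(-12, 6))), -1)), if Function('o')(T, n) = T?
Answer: Rational(5200, 2381) ≈ 2.1840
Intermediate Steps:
Mul(Add(-357, -4843), Pow(Add(-2372, Function('o')(-9, Mul(-12, 6))), -1)) = Mul(Add(-357, -4843), Pow(Add(-2372, -9), -1)) = Mul(-5200, Pow(-2381, -1)) = Mul(-5200, Rational(-1, 2381)) = Rational(5200, 2381)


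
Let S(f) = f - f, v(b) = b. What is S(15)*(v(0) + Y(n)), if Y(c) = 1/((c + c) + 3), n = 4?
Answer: 0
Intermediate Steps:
S(f) = 0
Y(c) = 1/(3 + 2*c) (Y(c) = 1/(2*c + 3) = 1/(3 + 2*c))
S(15)*(v(0) + Y(n)) = 0*(0 + 1/(3 + 2*4)) = 0*(0 + 1/(3 + 8)) = 0*(0 + 1/11) = 0*(1/11) = 0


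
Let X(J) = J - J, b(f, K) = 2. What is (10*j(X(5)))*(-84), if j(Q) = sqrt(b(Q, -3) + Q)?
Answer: -840*sqrt(2) ≈ -1187.9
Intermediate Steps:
X(J) = 0
j(Q) = sqrt(2 + Q)
(10*j(X(5)))*(-84) = (10*sqrt(2 + 0))*(-84) = (10*sqrt(2))*(-84) = -840*sqrt(2)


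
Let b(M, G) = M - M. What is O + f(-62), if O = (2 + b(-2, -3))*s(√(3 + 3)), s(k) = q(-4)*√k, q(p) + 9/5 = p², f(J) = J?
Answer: -62 + 142*6^(¼)/5 ≈ -17.552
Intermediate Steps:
b(M, G) = 0
q(p) = -9/5 + p²
s(k) = 71*√k/5 (s(k) = (-9/5 + (-4)²)*√k = (-9/5 + 16)*√k = 71*√k/5)
O = 142*6^(¼)/5 (O = (2 + 0)*(71*√(√(3 + 3))/5) = 2*(71*√(√6)/5) = 2*(71*6^(¼)/5) = 142*6^(¼)/5 ≈ 44.448)
O + f(-62) = 142*6^(¼)/5 - 62 = -62 + 142*6^(¼)/5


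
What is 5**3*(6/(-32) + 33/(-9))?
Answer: -23125/48 ≈ -481.77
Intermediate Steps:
5**3*(6/(-32) + 33/(-9)) = 125*(6*(-1/32) + 33*(-1/9)) = 125*(-3/16 - 11/3) = 125*(-185/48) = -23125/48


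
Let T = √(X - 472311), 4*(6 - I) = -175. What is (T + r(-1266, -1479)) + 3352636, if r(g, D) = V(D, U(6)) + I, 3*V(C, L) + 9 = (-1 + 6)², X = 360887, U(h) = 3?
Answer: 40232293/12 + 8*I*√1741 ≈ 3.3527e+6 + 333.8*I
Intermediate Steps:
I = 199/4 (I = 6 - ¼*(-175) = 6 + 175/4 = 199/4 ≈ 49.750)
V(C, L) = 16/3 (V(C, L) = -3 + (-1 + 6)²/3 = -3 + (⅓)*5² = -3 + (⅓)*25 = -3 + 25/3 = 16/3)
T = 8*I*√1741 (T = √(360887 - 472311) = √(-111424) = 8*I*√1741 ≈ 333.8*I)
r(g, D) = 661/12 (r(g, D) = 16/3 + 199/4 = 661/12)
(T + r(-1266, -1479)) + 3352636 = (8*I*√1741 + 661/12) + 3352636 = (661/12 + 8*I*√1741) + 3352636 = 40232293/12 + 8*I*√1741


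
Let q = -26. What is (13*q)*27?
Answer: -9126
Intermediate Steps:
(13*q)*27 = (13*(-26))*27 = -338*27 = -9126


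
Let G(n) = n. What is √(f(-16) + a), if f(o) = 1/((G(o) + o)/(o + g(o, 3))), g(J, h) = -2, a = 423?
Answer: 3*√753/4 ≈ 20.581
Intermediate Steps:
f(o) = (-2 + o)/(2*o) (f(o) = 1/((o + o)/(o - 2)) = 1/((2*o)/(-2 + o)) = 1/(2*o/(-2 + o)) = (-2 + o)/(2*o))
√(f(-16) + a) = √((½)*(-2 - 16)/(-16) + 423) = √((½)*(-1/16)*(-18) + 423) = √(9/16 + 423) = √(6777/16) = 3*√753/4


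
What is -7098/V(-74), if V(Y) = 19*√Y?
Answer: 3549*I*√74/703 ≈ 43.428*I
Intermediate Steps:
-7098/V(-74) = -7098*(-I*√74/1406) = -(-3549)*I*√74/703 = 3549*I*√74/703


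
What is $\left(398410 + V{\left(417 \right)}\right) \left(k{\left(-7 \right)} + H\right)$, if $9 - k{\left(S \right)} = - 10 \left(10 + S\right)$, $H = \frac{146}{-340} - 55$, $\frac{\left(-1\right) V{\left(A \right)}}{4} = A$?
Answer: $- \frac{554050203}{85} \approx -6.5182 \cdot 10^{6}$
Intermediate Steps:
$V{\left(A \right)} = - 4 A$
$H = - \frac{9423}{170}$ ($H = 146 \left(- \frac{1}{340}\right) - 55 = - \frac{73}{170} - 55 = - \frac{9423}{170} \approx -55.429$)
$k{\left(S \right)} = 109 + 10 S$ ($k{\left(S \right)} = 9 - - 10 \left(10 + S\right) = 9 - \left(-100 - 10 S\right) = 9 + \left(100 + 10 S\right) = 109 + 10 S$)
$\left(398410 + V{\left(417 \right)}\right) \left(k{\left(-7 \right)} + H\right) = \left(398410 - 1668\right) \left(\left(109 + 10 \left(-7\right)\right) - \frac{9423}{170}\right) = \left(398410 - 1668\right) \left(\left(109 - 70\right) - \frac{9423}{170}\right) = 396742 \left(39 - \frac{9423}{170}\right) = 396742 \left(- \frac{2793}{170}\right) = - \frac{554050203}{85}$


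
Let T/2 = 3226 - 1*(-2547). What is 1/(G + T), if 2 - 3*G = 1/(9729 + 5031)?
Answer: 44280/511286399 ≈ 8.6605e-5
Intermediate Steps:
G = 29519/44280 (G = 2/3 - 1/(3*(9729 + 5031)) = 2/3 - 1/3/14760 = 2/3 - 1/3*1/14760 = 2/3 - 1/44280 = 29519/44280 ≈ 0.66664)
T = 11546 (T = 2*(3226 - 1*(-2547)) = 2*(3226 + 2547) = 2*5773 = 11546)
1/(G + T) = 1/(29519/44280 + 11546) = 1/(511286399/44280) = 44280/511286399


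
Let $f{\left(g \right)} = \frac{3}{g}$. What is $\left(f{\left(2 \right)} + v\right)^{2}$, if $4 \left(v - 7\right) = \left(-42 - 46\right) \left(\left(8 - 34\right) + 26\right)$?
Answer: $\frac{289}{4} \approx 72.25$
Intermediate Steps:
$v = 7$ ($v = 7 + \frac{\left(-42 - 46\right) \left(\left(8 - 34\right) + 26\right)}{4} = 7 + \frac{\left(-88\right) \left(\left(8 - 34\right) + 26\right)}{4} = 7 + \frac{\left(-88\right) \left(-26 + 26\right)}{4} = 7 + \frac{\left(-88\right) 0}{4} = 7 + \frac{1}{4} \cdot 0 = 7 + 0 = 7$)
$\left(f{\left(2 \right)} + v\right)^{2} = \left(\frac{3}{2} + 7\right)^{2} = \left(\frac{17}{2}\right)^{2} = \frac{289}{4}$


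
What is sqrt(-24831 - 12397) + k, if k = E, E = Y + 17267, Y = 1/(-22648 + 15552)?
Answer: 122526631/7096 + 2*I*sqrt(9307) ≈ 17267.0 + 192.95*I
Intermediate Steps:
Y = -1/7096 (Y = 1/(-7096) = -1/7096 ≈ -0.00014092)
E = 122526631/7096 (E = -1/7096 + 17267 = 122526631/7096 ≈ 17267.)
k = 122526631/7096 ≈ 17267.
sqrt(-24831 - 12397) + k = sqrt(-24831 - 12397) + 122526631/7096 = sqrt(-37228) + 122526631/7096 = 2*I*sqrt(9307) + 122526631/7096 = 122526631/7096 + 2*I*sqrt(9307)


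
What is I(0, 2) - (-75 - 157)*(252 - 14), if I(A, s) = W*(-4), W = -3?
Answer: 55228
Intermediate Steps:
I(A, s) = 12 (I(A, s) = -3*(-4) = 12)
I(0, 2) - (-75 - 157)*(252 - 14) = 12 - (-75 - 157)*(252 - 14) = 12 - (-232)*238 = 12 - 1*(-55216) = 12 + 55216 = 55228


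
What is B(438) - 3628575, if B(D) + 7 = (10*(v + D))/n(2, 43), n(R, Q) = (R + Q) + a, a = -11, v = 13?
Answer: -61683639/17 ≈ -3.6284e+6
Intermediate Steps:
n(R, Q) = -11 + Q + R (n(R, Q) = (R + Q) - 11 = (Q + R) - 11 = -11 + Q + R)
B(D) = -54/17 + 5*D/17 (B(D) = -7 + (10*(13 + D))/(-11 + 43 + 2) = -7 + (130 + 10*D)/34 = -7 + (130 + 10*D)*(1/34) = -7 + (65/17 + 5*D/17) = -54/17 + 5*D/17)
B(438) - 3628575 = (-54/17 + (5/17)*438) - 3628575 = (-54/17 + 2190/17) - 3628575 = 2136/17 - 3628575 = -61683639/17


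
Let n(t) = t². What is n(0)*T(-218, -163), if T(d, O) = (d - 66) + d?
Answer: 0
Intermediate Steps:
T(d, O) = -66 + 2*d (T(d, O) = (-66 + d) + d = -66 + 2*d)
n(0)*T(-218, -163) = 0²*(-66 + 2*(-218)) = 0*(-66 - 436) = 0*(-502) = 0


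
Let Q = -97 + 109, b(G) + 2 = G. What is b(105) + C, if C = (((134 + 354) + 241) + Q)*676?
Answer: 501019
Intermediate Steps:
b(G) = -2 + G
Q = 12
C = 500916 (C = (((134 + 354) + 241) + 12)*676 = ((488 + 241) + 12)*676 = (729 + 12)*676 = 741*676 = 500916)
b(105) + C = (-2 + 105) + 500916 = 103 + 500916 = 501019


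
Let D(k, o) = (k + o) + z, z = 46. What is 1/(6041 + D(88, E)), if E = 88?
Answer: 1/6263 ≈ 0.00015967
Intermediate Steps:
D(k, o) = 46 + k + o (D(k, o) = (k + o) + 46 = 46 + k + o)
1/(6041 + D(88, E)) = 1/(6041 + (46 + 88 + 88)) = 1/(6041 + 222) = 1/6263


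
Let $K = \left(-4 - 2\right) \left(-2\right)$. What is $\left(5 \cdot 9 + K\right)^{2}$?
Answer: $3249$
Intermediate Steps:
$K = 12$ ($K = \left(-6\right) \left(-2\right) = 12$)
$\left(5 \cdot 9 + K\right)^{2} = \left(5 \cdot 9 + 12\right)^{2} = \left(45 + 12\right)^{2} = 57^{2} = 3249$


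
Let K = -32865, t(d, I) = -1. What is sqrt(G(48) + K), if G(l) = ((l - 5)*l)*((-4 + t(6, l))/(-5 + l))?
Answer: I*sqrt(33105) ≈ 181.95*I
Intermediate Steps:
G(l) = -5*l (G(l) = ((l - 5)*l)*((-4 - 1)/(-5 + l)) = ((-5 + l)*l)*(-5/(-5 + l)) = (l*(-5 + l))*(-5/(-5 + l)) = -5*l)
sqrt(G(48) + K) = sqrt(-5*48 - 32865) = sqrt(-240 - 32865) = sqrt(-33105) = I*sqrt(33105)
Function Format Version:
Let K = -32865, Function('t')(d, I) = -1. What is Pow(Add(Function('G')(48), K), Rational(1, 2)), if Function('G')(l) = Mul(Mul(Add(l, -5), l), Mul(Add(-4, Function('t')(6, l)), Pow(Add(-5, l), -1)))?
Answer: Mul(I, Pow(33105, Rational(1, 2))) ≈ Mul(181.95, I)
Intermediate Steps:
Function('G')(l) = Mul(-5, l) (Function('G')(l) = Mul(Mul(Add(l, -5), l), Mul(Add(-4, -1), Pow(Add(-5, l), -1))) = Mul(Mul(Add(-5, l), l), Mul(-5, Pow(Add(-5, l), -1))) = Mul(Mul(l, Add(-5, l)), Mul(-5, Pow(Add(-5, l), -1))) = Mul(-5, l))
Pow(Add(Function('G')(48), K), Rational(1, 2)) = Pow(Add(Mul(-5, 48), -32865), Rational(1, 2)) = Pow(Add(-240, -32865), Rational(1, 2)) = Pow(-33105, Rational(1, 2)) = Mul(I, Pow(33105, Rational(1, 2)))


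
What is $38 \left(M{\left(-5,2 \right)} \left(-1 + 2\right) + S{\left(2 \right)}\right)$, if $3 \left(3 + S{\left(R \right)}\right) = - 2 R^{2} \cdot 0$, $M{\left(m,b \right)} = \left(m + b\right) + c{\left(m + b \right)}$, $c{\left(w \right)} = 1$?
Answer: $-190$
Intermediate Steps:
$M{\left(m,b \right)} = 1 + b + m$ ($M{\left(m,b \right)} = \left(m + b\right) + 1 = \left(b + m\right) + 1 = 1 + b + m$)
$S{\left(R \right)} = -3$ ($S{\left(R \right)} = -3 + \frac{- 2 R^{2} \cdot 0}{3} = -3 + \frac{1}{3} \cdot 0 = -3 + 0 = -3$)
$38 \left(M{\left(-5,2 \right)} \left(-1 + 2\right) + S{\left(2 \right)}\right) = 38 \left(\left(1 + 2 - 5\right) \left(-1 + 2\right) - 3\right) = 38 \left(\left(-2\right) 1 - 3\right) = 38 \left(-2 - 3\right) = 38 \left(-5\right) = -190$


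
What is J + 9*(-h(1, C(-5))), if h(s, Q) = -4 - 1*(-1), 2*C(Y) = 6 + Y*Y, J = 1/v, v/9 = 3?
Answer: 730/27 ≈ 27.037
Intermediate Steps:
v = 27 (v = 9*3 = 27)
J = 1/27 ≈ 0.037037
C(Y) = 3 + Y²/2 (C(Y) = (6 + Y*Y)/2 = (6 + Y²)/2 = 3 + Y²/2)
h(s, Q) = -3 (h(s, Q) = -4 + 1 = -3)
J + 9*(-h(1, C(-5))) = 1/27 + 9*(-1*(-3)) = 1/27 + 9*3 = 1/27 + 27 = 730/27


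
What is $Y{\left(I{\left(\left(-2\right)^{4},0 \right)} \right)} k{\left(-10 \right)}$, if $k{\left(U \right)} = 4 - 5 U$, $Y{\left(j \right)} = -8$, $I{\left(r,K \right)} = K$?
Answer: $-432$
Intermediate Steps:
$Y{\left(I{\left(\left(-2\right)^{4},0 \right)} \right)} k{\left(-10 \right)} = - 8 \left(4 - -50\right) = - 8 \left(4 + 50\right) = \left(-8\right) 54 = -432$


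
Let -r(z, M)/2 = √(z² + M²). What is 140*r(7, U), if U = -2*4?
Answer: -280*√113 ≈ -2976.4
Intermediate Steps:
U = -8
r(z, M) = -2*√(M² + z²) (r(z, M) = -2*√(z² + M²) = -2*√(M² + z²))
140*r(7, U) = 140*(-2*√((-8)² + 7²)) = 140*(-2*√(64 + 49)) = 140*(-2*√113) = -280*√113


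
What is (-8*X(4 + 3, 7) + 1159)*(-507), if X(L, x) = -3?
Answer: -599781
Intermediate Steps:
(-8*X(4 + 3, 7) + 1159)*(-507) = (-8*(-3) + 1159)*(-507) = (24 + 1159)*(-507) = 1183*(-507) = -599781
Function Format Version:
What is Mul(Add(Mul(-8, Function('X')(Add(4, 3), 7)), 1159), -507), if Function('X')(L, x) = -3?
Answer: -599781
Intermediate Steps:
Mul(Add(Mul(-8, Function('X')(Add(4, 3), 7)), 1159), -507) = Mul(Add(Mul(-8, -3), 1159), -507) = Mul(Add(24, 1159), -507) = Mul(1183, -507) = -599781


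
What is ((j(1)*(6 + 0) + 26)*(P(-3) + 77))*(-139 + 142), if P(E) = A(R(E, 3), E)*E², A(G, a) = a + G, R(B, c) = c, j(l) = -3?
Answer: 1848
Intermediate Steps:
A(G, a) = G + a
P(E) = E²*(3 + E) (P(E) = (3 + E)*E² = E²*(3 + E))
((j(1)*(6 + 0) + 26)*(P(-3) + 77))*(-139 + 142) = ((-3*(6 + 0) + 26)*((-3)²*(3 - 3) + 77))*(-139 + 142) = ((-3*6 + 26)*(9*0 + 77))*3 = ((-18 + 26)*(0 + 77))*3 = (8*77)*3 = 616*3 = 1848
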